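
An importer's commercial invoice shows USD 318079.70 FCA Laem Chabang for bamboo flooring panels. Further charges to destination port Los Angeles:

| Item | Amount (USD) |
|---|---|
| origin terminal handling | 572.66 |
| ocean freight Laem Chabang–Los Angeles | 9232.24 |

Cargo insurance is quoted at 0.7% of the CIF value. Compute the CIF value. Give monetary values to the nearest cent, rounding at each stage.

CIF value: USD 330195.97

Let C be the CIF value. C = FCA price + pre-shipment costs + freight + 0.7% × C
C − 0.7% × C = 318079.70 + 572.66 + 9232.24
0.993 × C = 327884.60
C = 327884.60 / 0.993 = 330195.97
Insurance premium = 0.7% × 330195.97 = 2311.37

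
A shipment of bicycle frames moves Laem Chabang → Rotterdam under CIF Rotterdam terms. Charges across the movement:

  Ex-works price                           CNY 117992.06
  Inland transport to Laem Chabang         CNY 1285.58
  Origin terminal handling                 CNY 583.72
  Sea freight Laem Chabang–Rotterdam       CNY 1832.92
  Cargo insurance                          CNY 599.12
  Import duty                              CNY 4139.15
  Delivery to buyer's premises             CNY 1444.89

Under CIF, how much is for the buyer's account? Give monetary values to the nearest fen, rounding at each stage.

Buyer's account: CNY 5584.04

CIF: the seller pays costs through ocean freight and marine insurance to the destination port.
Seller's account: goods 117992.06 + inland to port 1285.58 + origin terminal 583.72 + freight 1832.92 + insurance 599.12 = 122293.40
Buyer's account: duty 4139.15 + delivery 1444.89 = 5584.04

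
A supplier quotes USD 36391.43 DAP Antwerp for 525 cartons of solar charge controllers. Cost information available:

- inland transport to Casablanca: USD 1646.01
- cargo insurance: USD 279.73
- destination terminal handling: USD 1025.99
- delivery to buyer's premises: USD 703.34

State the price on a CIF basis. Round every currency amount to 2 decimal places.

CIF price: USD 34662.10

Not relevant to the conversion: insurance, inland to port — on the seller under both DAP and CIF; already in the DAP price and stays in the CIF price.
From DAP to CIF, the seller no longer bears: destination terminal, delivery.
CIF price = 36391.43 − 1025.99 − 703.34 = 34662.10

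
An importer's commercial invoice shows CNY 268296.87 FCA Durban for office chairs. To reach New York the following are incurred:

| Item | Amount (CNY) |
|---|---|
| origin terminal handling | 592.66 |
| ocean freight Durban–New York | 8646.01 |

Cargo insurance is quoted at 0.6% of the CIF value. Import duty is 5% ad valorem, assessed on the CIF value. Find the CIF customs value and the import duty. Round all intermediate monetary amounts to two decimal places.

Let C be the CIF value. C = FCA price + pre-shipment costs + freight + 0.6% × C
C − 0.6% × C = 268296.87 + 592.66 + 8646.01
0.994 × C = 277535.54
C = 277535.54 / 0.994 = 279210.80
Insurance premium = 0.6% × 279210.80 = 1675.26
Import duty = 279210.80 × 5% = 13960.54

CIF value: CNY 279210.80; import duty: CNY 13960.54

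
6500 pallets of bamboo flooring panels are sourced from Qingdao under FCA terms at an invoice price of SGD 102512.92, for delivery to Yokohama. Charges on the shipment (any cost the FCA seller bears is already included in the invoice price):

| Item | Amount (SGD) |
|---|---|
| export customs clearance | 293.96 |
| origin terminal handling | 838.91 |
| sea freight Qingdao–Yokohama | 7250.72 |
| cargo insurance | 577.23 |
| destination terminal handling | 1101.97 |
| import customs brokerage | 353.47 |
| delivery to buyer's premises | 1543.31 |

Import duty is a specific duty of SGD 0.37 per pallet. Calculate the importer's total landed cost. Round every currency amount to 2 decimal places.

Total landed cost: SGD 116583.53

FCA: the seller delivers export-cleared goods to the carrier; the buyer bears costs from that point.
Already in the invoice (seller's account under FCA): export clearance — exclude.
CIF value = FCA price + origin terminal + freight + insurance = 102512.92 + 838.91 + 7250.72 + 577.23 = 111179.78
Import duty = 6500 × 0.37 = 2405.00
Buyer bears: origin terminal 838.91 + freight 7250.72 + insurance 577.23 + destination terminal 1101.97 + brokerage 353.47 + delivery 1543.31 + duty 2405.00 = 14070.61
Landed cost = invoice 102512.92 + 14070.61 = 116583.53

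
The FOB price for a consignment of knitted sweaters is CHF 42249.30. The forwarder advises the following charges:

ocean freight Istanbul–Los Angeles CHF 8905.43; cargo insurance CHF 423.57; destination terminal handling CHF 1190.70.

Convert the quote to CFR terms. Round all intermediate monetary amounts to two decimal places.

Not relevant to the conversion: insurance, destination terminal — on the buyer under both terms; not part of either seller's price.
From FOB to CFR, the seller additionally bears: freight.
CFR price = 42249.30 + 8905.43 = 51154.73

CFR price: CHF 51154.73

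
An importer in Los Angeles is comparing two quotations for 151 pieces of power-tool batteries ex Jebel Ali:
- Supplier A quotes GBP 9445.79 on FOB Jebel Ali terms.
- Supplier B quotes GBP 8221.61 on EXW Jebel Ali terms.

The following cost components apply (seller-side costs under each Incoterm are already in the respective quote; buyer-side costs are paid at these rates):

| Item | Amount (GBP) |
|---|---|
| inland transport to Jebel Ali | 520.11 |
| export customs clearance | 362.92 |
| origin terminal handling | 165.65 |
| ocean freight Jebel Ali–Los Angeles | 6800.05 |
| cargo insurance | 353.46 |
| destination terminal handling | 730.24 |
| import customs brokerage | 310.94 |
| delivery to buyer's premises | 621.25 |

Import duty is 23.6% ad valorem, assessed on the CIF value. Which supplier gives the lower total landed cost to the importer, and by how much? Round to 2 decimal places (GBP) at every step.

Supplier A (FOB):
CIF value = FOB price + freight + insurance = 9445.79 + 6800.05 + 353.46 = 16599.30
Import duty = 16599.30 × 23.6% = 3917.43
Buyer bears (A): 6800.05 + 353.46 + 730.24 + 310.94 + 621.25 = 8815.94
Landed cost (A) = invoice 9445.79 + 8815.94 + duty 3917.43 = 22179.16
Supplier B (EXW):
CIF value = EXW price + inland to port + export clearance + origin terminal + freight + insurance = 8221.61 + 520.11 + 362.92 + 165.65 + 6800.05 + 353.46 = 16423.80
Import duty = 16423.80 × 23.6% = 3876.02
Buyer bears (B): 520.11 + 362.92 + 165.65 + 6800.05 + 353.46 + 730.24 + 310.94 + 621.25 = 9864.62
Landed cost (B) = invoice 8221.61 + 9864.62 + duty 3876.02 = 21962.25
Difference = |22179.16 − 21962.25| = 216.91

Supplier B is cheaper by GBP 216.91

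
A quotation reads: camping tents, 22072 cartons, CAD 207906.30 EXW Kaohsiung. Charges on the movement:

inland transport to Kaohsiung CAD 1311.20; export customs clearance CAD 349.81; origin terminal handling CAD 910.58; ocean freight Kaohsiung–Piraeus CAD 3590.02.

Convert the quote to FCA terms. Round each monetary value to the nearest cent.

FCA price: CAD 209567.31

Not relevant to the conversion: origin terminal, freight — on the buyer under both terms; not part of either seller's price.
From EXW to FCA, the seller additionally bears: inland to port, export clearance.
FCA price = 207906.30 + 1311.20 + 349.81 = 209567.31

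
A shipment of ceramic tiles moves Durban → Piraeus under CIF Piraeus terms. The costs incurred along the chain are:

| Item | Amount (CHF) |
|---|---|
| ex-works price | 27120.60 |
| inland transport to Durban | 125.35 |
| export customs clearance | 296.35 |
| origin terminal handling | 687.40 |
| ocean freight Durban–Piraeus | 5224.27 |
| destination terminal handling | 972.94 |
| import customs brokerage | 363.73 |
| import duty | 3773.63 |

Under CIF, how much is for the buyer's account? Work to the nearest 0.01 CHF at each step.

Buyer's account: CHF 5110.30

CIF: the seller pays costs through ocean freight and marine insurance to the destination port.
Seller's account: goods 27120.60 + inland to port 125.35 + export clearance 296.35 + origin terminal 687.40 + freight 5224.27 = 33453.97
Buyer's account: destination terminal 972.94 + brokerage 363.73 + duty 3773.63 = 5110.30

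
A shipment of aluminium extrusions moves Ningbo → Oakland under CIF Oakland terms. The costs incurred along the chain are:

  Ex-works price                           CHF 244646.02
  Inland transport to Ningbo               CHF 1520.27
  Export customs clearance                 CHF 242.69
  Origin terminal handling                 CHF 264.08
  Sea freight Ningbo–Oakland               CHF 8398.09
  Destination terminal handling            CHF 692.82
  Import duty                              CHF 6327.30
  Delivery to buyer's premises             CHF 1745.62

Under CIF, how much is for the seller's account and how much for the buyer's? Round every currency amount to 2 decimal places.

CIF: the seller pays costs through ocean freight and marine insurance to the destination port.
Seller's account: goods 244646.02 + inland to port 1520.27 + export clearance 242.69 + origin terminal 264.08 + freight 8398.09 = 255071.15
Buyer's account: destination terminal 692.82 + duty 6327.30 + delivery 1745.62 = 8765.74

Seller: CHF 255071.15; buyer: CHF 8765.74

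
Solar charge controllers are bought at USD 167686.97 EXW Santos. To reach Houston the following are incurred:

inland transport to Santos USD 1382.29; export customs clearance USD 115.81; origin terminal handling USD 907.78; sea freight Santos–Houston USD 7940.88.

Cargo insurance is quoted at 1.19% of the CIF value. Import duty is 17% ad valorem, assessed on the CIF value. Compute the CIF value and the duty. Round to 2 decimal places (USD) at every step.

CIF value: USD 180177.85; import duty: USD 30630.23

Let C be the CIF value. C = EXW price + pre-shipment costs + freight + 1.19% × C
C − 1.19% × C = 167686.97 + 1382.29 + 115.81 + 907.78 + 7940.88
0.9881 × C = 178033.73
C = 178033.73 / 0.9881 = 180177.85
Insurance premium = 1.19% × 180177.85 = 2144.12
Import duty = 180177.85 × 17% = 30630.23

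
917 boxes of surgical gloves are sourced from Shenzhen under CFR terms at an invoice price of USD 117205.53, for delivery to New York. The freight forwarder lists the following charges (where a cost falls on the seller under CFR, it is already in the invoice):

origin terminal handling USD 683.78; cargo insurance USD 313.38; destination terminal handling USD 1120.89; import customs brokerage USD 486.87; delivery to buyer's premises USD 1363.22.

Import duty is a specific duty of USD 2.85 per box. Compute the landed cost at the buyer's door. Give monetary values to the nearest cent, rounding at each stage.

CFR: the seller pays costs through ocean freight to the destination port, but not insurance.
Already in the invoice (seller's account under CFR): origin terminal — exclude.
CIF value = CFR price + insurance = 117205.53 + 313.38 = 117518.91
Import duty = 917 × 2.85 = 2613.45
Buyer bears: insurance 313.38 + destination terminal 1120.89 + brokerage 486.87 + delivery 1363.22 + duty 2613.45 = 5897.81
Landed cost = invoice 117205.53 + 5897.81 = 123103.34

Total landed cost: USD 123103.34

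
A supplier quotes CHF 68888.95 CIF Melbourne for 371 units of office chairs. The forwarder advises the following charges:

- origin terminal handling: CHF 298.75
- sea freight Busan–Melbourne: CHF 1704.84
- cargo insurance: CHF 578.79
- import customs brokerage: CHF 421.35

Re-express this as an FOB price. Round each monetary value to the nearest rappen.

FOB price: CHF 66605.32

Not relevant to the conversion: origin terminal — on the seller under both CIF and FOB; already in the CIF price and stays in the FOB price. brokerage — on the buyer under both terms; not part of either seller's price.
From CIF to FOB, the seller no longer bears: freight, insurance.
FOB price = 68888.95 − 1704.84 − 578.79 = 66605.32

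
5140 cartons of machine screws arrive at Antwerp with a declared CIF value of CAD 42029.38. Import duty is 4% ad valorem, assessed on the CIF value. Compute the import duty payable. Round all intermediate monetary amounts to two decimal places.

Import duty: CAD 1681.18

Import duty = 42029.38 × 4% = 1681.18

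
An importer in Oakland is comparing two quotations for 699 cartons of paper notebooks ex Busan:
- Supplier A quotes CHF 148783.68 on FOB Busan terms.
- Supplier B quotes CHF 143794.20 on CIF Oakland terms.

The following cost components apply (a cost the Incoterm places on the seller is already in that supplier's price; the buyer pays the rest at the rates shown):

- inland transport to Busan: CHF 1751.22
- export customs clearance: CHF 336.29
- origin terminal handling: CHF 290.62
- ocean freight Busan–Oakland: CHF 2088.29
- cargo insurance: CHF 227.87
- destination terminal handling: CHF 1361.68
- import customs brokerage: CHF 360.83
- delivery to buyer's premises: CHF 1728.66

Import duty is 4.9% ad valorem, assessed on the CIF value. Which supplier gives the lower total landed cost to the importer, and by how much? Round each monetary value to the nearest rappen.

Supplier A (FOB):
CIF value = FOB price + freight + insurance = 148783.68 + 2088.29 + 227.87 = 151099.84
Import duty = 151099.84 × 4.9% = 7403.89
Buyer bears (A): 2088.29 + 227.87 + 1361.68 + 360.83 + 1728.66 = 5767.33
Landed cost (A) = invoice 148783.68 + 5767.33 + duty 7403.89 = 161954.90
Supplier B (CIF):
The CIF price already equals the CIF value: 143794.20
Import duty = 143794.20 × 4.9% = 7045.92
Buyer bears (B): 1361.68 + 360.83 + 1728.66 = 3451.17
Landed cost (B) = invoice 143794.20 + 3451.17 + duty 7045.92 = 154291.29
Difference = |161954.90 − 154291.29| = 7663.61

Supplier B is cheaper by CHF 7663.61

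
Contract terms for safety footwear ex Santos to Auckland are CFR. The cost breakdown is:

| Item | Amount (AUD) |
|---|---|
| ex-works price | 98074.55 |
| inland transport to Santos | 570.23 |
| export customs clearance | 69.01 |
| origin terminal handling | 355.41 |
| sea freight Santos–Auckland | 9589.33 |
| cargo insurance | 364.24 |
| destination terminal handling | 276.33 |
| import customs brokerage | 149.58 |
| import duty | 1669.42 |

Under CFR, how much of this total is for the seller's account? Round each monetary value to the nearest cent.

CFR: the seller pays costs through ocean freight to the destination port, but not insurance.
Seller's account: goods 98074.55 + inland to port 570.23 + export clearance 69.01 + origin terminal 355.41 + freight 9589.33 = 108658.53
Buyer's account: insurance 364.24 + destination terminal 276.33 + brokerage 149.58 + duty 1669.42 = 2459.57

Seller's account: AUD 108658.53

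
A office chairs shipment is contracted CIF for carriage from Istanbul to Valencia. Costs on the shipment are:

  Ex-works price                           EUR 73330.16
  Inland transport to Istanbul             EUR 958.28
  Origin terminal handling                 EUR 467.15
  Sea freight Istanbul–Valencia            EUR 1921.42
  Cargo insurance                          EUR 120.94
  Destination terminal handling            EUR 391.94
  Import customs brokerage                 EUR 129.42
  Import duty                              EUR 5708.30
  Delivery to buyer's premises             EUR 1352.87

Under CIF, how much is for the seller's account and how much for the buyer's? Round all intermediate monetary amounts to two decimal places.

CIF: the seller pays costs through ocean freight and marine insurance to the destination port.
Seller's account: goods 73330.16 + inland to port 958.28 + origin terminal 467.15 + freight 1921.42 + insurance 120.94 = 76797.95
Buyer's account: destination terminal 391.94 + brokerage 129.42 + duty 5708.30 + delivery 1352.87 = 7582.53

Seller: EUR 76797.95; buyer: EUR 7582.53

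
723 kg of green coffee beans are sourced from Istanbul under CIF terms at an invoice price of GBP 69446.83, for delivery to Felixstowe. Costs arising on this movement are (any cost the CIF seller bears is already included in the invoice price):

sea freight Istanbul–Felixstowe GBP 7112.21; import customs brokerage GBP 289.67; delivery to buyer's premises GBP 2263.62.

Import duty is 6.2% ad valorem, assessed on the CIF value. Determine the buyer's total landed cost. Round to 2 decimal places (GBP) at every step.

Total landed cost: GBP 76305.82

CIF: the seller pays costs through ocean freight and marine insurance to the destination port.
Already in the invoice (seller's account under CIF): freight — exclude.
The CIF price already equals the CIF value: 69446.83
Import duty = 69446.83 × 6.2% = 4305.70
Buyer bears: brokerage 289.67 + delivery 2263.62 + duty 4305.70 = 6858.99
Landed cost = invoice 69446.83 + 6858.99 = 76305.82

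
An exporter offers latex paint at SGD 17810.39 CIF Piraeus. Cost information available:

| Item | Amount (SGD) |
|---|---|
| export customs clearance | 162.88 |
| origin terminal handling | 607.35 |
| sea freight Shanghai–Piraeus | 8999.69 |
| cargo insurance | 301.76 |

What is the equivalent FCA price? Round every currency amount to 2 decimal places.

FCA price: SGD 7901.59

Not relevant to the conversion: export clearance — on the seller under both CIF and FCA; already in the CIF price and stays in the FCA price.
From CIF to FCA, the seller no longer bears: origin terminal, freight, insurance.
FCA price = 17810.39 − 607.35 − 8999.69 − 301.76 = 7901.59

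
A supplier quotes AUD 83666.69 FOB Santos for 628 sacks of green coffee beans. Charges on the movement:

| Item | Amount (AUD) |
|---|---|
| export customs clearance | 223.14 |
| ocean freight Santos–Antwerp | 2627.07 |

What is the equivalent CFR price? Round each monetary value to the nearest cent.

Not relevant to the conversion: export clearance — on the seller under both FOB and CFR; already in the FOB price and stays in the CFR price.
From FOB to CFR, the seller additionally bears: freight.
CFR price = 83666.69 + 2627.07 = 86293.76

CFR price: AUD 86293.76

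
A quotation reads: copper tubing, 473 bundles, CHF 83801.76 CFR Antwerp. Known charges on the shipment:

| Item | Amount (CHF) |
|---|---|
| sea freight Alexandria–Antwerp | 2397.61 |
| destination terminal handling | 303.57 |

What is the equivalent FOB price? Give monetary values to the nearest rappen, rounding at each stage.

FOB price: CHF 81404.15

Not relevant to the conversion: destination terminal — on the buyer under both terms; not part of either seller's price.
From CFR to FOB, the seller no longer bears: freight.
FOB price = 83801.76 − 2397.61 = 81404.15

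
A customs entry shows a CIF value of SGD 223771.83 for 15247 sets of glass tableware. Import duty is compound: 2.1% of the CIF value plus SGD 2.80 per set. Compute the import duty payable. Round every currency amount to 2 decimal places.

Ad valorem component: 223771.83 × 2.1% = 4699.21
Specific component: 15247 × 2.80 = 42691.60
Import duty = 4699.21 + 42691.60 = 47390.81

Import duty: SGD 47390.81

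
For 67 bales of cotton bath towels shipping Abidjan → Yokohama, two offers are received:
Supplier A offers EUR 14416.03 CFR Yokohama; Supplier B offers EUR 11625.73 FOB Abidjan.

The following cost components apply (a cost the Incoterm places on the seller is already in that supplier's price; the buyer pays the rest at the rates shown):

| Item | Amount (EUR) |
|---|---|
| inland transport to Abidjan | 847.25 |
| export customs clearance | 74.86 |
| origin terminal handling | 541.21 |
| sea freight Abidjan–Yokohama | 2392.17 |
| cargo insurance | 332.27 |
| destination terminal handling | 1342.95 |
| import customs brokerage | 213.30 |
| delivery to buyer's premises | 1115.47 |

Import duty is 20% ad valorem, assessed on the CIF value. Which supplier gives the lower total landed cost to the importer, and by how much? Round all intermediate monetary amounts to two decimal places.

Supplier B is cheaper by EUR 477.76

Supplier A (CFR):
CIF value = CFR price + insurance = 14416.03 + 332.27 = 14748.30
Import duty = 14748.30 × 20% = 2949.66
Buyer bears (A): 332.27 + 1342.95 + 213.30 + 1115.47 = 3003.99
Landed cost (A) = invoice 14416.03 + 3003.99 + duty 2949.66 = 20369.68
Supplier B (FOB):
CIF value = FOB price + freight + insurance = 11625.73 + 2392.17 + 332.27 = 14350.17
Import duty = 14350.17 × 20% = 2870.03
Buyer bears (B): 2392.17 + 332.27 + 1342.95 + 213.30 + 1115.47 = 5396.16
Landed cost (B) = invoice 11625.73 + 5396.16 + duty 2870.03 = 19891.92
Difference = |20369.68 − 19891.92| = 477.76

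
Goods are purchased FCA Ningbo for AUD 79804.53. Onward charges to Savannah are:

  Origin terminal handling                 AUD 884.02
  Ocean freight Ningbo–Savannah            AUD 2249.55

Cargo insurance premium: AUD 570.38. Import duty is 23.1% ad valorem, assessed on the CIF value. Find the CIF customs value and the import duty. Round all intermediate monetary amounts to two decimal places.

CIF value: AUD 83508.48; import duty: AUD 19290.46

CIF = FCA price + pre-shipment costs + freight + insurance
CIF = 79804.53 + 884.02 + 2249.55 + 570.38 = 83508.48
Import duty = 83508.48 × 23.1% = 19290.46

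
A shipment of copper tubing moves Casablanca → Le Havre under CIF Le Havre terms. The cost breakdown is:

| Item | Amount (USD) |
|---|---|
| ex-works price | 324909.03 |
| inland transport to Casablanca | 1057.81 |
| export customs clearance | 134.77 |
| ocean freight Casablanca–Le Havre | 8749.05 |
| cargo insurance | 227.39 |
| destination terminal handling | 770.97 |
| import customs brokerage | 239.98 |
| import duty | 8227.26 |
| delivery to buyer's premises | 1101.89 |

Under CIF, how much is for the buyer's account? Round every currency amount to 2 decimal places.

Buyer's account: USD 10340.10

CIF: the seller pays costs through ocean freight and marine insurance to the destination port.
Seller's account: goods 324909.03 + inland to port 1057.81 + export clearance 134.77 + freight 8749.05 + insurance 227.39 = 335078.05
Buyer's account: destination terminal 770.97 + brokerage 239.98 + duty 8227.26 + delivery 1101.89 = 10340.10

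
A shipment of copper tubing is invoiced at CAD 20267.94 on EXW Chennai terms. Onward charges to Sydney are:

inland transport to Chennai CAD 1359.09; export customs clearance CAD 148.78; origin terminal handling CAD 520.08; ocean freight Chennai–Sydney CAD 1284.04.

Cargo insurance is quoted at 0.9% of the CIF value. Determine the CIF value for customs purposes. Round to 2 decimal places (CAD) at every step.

Let C be the CIF value. C = EXW price + pre-shipment costs + freight + 0.9% × C
C − 0.9% × C = 20267.94 + 1359.09 + 148.78 + 520.08 + 1284.04
0.991 × C = 23579.93
C = 23579.93 / 0.991 = 23794.08
Insurance premium = 0.9% × 23794.08 = 214.15

CIF value: CAD 23794.08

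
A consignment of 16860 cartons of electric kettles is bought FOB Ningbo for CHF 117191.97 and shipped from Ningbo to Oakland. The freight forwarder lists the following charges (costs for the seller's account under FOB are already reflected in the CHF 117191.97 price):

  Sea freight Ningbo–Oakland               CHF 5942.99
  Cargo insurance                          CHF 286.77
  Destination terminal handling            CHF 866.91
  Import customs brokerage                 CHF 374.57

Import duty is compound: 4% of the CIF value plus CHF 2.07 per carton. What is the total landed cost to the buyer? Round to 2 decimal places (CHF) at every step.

Total landed cost: CHF 164500.28

FOB: the seller bears costs until goods are on board at the origin port; the buyer bears freight, insurance and all costs thereafter.
CIF value = FOB price + freight + insurance = 117191.97 + 5942.99 + 286.77 = 123421.73
Ad valorem component: 123421.73 × 4% = 4936.87
Specific component: 16860 × 2.07 = 34900.20
Import duty = 4936.87 + 34900.20 = 39837.07
Buyer bears: freight 5942.99 + insurance 286.77 + destination terminal 866.91 + brokerage 374.57 + duty 39837.07 = 47308.31
Landed cost = invoice 117191.97 + 47308.31 = 164500.28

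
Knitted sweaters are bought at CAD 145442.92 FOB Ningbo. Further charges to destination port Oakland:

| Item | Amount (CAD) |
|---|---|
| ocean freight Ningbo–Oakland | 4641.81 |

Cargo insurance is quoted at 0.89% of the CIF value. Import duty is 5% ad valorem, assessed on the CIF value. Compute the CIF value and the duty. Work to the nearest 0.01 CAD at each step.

Let C be the CIF value. C = FOB price + freight + 0.89% × C
C − 0.89% × C = 145442.92 + 4641.81
0.9911 × C = 150084.73
C = 150084.73 / 0.9911 = 151432.48
Insurance premium = 0.89% × 151432.48 = 1347.75
Import duty = 151432.48 × 5% = 7571.62

CIF value: CAD 151432.48; import duty: CAD 7571.62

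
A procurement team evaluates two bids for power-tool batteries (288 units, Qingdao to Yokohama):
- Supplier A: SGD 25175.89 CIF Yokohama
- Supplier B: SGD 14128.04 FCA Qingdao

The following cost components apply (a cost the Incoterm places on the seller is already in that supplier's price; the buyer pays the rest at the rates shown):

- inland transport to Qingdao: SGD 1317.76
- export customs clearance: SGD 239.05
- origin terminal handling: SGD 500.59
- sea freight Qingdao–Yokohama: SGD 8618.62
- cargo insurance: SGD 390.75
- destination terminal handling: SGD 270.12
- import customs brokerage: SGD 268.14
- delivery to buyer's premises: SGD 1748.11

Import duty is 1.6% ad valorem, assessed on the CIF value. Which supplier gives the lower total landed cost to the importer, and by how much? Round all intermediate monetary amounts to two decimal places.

Supplier A (CIF):
The CIF price already equals the CIF value: 25175.89
Import duty = 25175.89 × 1.6% = 402.81
Buyer bears (A): 270.12 + 268.14 + 1748.11 = 2286.37
Landed cost (A) = invoice 25175.89 + 2286.37 + duty 402.81 = 27865.07
Supplier B (FCA):
CIF value = FCA price + origin terminal + freight + insurance = 14128.04 + 500.59 + 8618.62 + 390.75 = 23638.00
Import duty = 23638.00 × 1.6% = 378.21
Buyer bears (B): 500.59 + 8618.62 + 390.75 + 270.12 + 268.14 + 1748.11 = 11796.33
Landed cost (B) = invoice 14128.04 + 11796.33 + duty 378.21 = 26302.58
Difference = |27865.07 − 26302.58| = 1562.49

Supplier B is cheaper by SGD 1562.49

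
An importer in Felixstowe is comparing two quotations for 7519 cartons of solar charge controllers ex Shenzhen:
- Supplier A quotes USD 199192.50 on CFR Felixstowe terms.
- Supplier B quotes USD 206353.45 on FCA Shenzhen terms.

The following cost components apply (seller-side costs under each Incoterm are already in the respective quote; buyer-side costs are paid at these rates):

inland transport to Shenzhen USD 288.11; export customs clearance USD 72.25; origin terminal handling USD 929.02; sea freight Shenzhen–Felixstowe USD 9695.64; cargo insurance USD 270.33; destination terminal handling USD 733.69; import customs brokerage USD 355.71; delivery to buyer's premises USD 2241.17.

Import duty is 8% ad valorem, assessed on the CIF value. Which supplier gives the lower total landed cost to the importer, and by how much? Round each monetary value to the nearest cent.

Supplier A (CFR):
CIF value = CFR price + insurance = 199192.50 + 270.33 = 199462.83
Import duty = 199462.83 × 8% = 15957.03
Buyer bears (A): 270.33 + 733.69 + 355.71 + 2241.17 = 3600.90
Landed cost (A) = invoice 199192.50 + 3600.90 + duty 15957.03 = 218750.43
Supplier B (FCA):
CIF value = FCA price + origin terminal + freight + insurance = 206353.45 + 929.02 + 9695.64 + 270.33 = 217248.44
Import duty = 217248.44 × 8% = 17379.88
Buyer bears (B): 929.02 + 9695.64 + 270.33 + 733.69 + 355.71 + 2241.17 = 14225.56
Landed cost (B) = invoice 206353.45 + 14225.56 + duty 17379.88 = 237958.89
Difference = |218750.43 − 237958.89| = 19208.46

Supplier A is cheaper by USD 19208.46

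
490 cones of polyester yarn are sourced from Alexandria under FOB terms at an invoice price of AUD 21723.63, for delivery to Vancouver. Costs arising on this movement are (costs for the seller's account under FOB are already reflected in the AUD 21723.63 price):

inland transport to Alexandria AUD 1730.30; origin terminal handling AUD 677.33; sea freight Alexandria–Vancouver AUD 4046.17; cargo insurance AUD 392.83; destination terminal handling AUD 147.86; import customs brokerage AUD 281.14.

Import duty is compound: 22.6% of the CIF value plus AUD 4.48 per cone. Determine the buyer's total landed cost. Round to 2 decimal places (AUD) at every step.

FOB: the seller bears costs until goods are on board at the origin port; the buyer bears freight, insurance and all costs thereafter.
Already in the invoice (seller's account under FOB): inland to port, origin terminal — exclude.
CIF value = FOB price + freight + insurance = 21723.63 + 4046.17 + 392.83 = 26162.63
Ad valorem component: 26162.63 × 22.6% = 5912.75
Specific component: 490 × 4.48 = 2195.20
Import duty = 5912.75 + 2195.20 = 8107.95
Buyer bears: freight 4046.17 + insurance 392.83 + destination terminal 147.86 + brokerage 281.14 + duty 8107.95 = 12975.95
Landed cost = invoice 21723.63 + 12975.95 = 34699.58

Total landed cost: AUD 34699.58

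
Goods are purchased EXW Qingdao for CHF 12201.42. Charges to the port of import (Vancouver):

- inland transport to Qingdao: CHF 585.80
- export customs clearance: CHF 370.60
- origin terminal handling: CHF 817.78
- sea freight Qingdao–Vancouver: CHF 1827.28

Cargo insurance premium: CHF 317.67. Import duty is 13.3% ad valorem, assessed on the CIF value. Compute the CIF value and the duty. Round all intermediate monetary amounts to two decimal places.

CIF value: CHF 16120.55; import duty: CHF 2144.03

CIF = EXW price + pre-shipment costs + freight + insurance
CIF = 12201.42 + 585.80 + 370.60 + 817.78 + 1827.28 + 317.67 = 16120.55
Import duty = 16120.55 × 13.3% = 2144.03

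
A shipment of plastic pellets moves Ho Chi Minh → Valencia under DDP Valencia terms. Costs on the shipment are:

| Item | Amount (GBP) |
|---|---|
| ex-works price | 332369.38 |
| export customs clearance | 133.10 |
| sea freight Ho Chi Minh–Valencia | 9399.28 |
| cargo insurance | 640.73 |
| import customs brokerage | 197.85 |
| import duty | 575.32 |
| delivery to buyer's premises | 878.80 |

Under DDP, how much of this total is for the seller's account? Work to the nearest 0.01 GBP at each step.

Seller's account: GBP 344194.46

DDP: the seller bears all costs including import duty.
Seller's account: goods 332369.38 + export clearance 133.10 + freight 9399.28 + insurance 640.73 + brokerage 197.85 + duty 575.32 + delivery 878.80 = 344194.46
Buyer's account: 0.00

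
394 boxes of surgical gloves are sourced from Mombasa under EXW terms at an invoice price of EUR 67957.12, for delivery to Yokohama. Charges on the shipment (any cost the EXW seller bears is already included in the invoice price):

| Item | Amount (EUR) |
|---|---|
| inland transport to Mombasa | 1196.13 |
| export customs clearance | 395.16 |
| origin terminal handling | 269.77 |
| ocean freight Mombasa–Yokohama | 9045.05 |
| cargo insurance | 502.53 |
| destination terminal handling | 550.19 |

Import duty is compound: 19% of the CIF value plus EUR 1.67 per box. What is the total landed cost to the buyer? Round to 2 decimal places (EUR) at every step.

Total landed cost: EUR 95653.42

EXW: the seller makes goods available at their premises; the buyer bears all onward costs.
CIF value = EXW price + inland to port + export clearance + origin terminal + freight + insurance = 67957.12 + 1196.13 + 395.16 + 269.77 + 9045.05 + 502.53 = 79365.76
Ad valorem component: 79365.76 × 19% = 15079.49
Specific component: 394 × 1.67 = 657.98
Import duty = 15079.49 + 657.98 = 15737.47
Buyer bears: inland to port 1196.13 + export clearance 395.16 + origin terminal 269.77 + freight 9045.05 + insurance 502.53 + destination terminal 550.19 + duty 15737.47 = 27696.30
Landed cost = invoice 67957.12 + 27696.30 = 95653.42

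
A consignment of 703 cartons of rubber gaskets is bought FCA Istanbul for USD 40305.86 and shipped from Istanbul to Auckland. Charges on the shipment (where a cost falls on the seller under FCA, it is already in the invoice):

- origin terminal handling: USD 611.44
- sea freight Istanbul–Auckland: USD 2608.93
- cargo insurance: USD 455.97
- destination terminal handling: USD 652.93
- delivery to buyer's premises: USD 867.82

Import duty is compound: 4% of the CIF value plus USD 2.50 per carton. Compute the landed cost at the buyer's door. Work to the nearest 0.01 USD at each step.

Total landed cost: USD 49019.74

FCA: the seller delivers export-cleared goods to the carrier; the buyer bears costs from that point.
CIF value = FCA price + origin terminal + freight + insurance = 40305.86 + 611.44 + 2608.93 + 455.97 = 43982.20
Ad valorem component: 43982.20 × 4% = 1759.29
Specific component: 703 × 2.50 = 1757.50
Import duty = 1759.29 + 1757.50 = 3516.79
Buyer bears: origin terminal 611.44 + freight 2608.93 + insurance 455.97 + destination terminal 652.93 + delivery 867.82 + duty 3516.79 = 8713.88
Landed cost = invoice 40305.86 + 8713.88 = 49019.74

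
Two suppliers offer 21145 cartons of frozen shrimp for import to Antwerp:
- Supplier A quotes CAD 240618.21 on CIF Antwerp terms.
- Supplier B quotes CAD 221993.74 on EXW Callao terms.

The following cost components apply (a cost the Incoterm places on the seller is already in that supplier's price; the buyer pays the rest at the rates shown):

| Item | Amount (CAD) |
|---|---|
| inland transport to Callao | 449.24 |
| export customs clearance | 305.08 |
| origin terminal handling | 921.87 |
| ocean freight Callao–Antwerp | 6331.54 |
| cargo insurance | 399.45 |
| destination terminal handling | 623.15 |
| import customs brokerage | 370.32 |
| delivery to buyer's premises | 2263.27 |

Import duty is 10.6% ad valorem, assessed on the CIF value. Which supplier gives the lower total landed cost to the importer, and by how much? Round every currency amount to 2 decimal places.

Supplier B is cheaper by CAD 11300.32

Supplier A (CIF):
The CIF price already equals the CIF value: 240618.21
Import duty = 240618.21 × 10.6% = 25505.53
Buyer bears (A): 623.15 + 370.32 + 2263.27 = 3256.74
Landed cost (A) = invoice 240618.21 + 3256.74 + duty 25505.53 = 269380.48
Supplier B (EXW):
CIF value = EXW price + inland to port + export clearance + origin terminal + freight + insurance = 221993.74 + 449.24 + 305.08 + 921.87 + 6331.54 + 399.45 = 230400.92
Import duty = 230400.92 × 10.6% = 24422.50
Buyer bears (B): 449.24 + 305.08 + 921.87 + 6331.54 + 399.45 + 623.15 + 370.32 + 2263.27 = 11663.92
Landed cost (B) = invoice 221993.74 + 11663.92 + duty 24422.50 = 258080.16
Difference = |269380.48 − 258080.16| = 11300.32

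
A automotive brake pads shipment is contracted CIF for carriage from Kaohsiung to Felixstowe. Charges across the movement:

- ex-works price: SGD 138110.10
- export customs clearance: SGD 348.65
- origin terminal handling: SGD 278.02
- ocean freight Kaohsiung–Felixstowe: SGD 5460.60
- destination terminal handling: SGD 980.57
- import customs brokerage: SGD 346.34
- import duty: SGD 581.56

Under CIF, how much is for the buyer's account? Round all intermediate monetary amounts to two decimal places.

CIF: the seller pays costs through ocean freight and marine insurance to the destination port.
Seller's account: goods 138110.10 + export clearance 348.65 + origin terminal 278.02 + freight 5460.60 = 144197.37
Buyer's account: destination terminal 980.57 + brokerage 346.34 + duty 581.56 = 1908.47

Buyer's account: SGD 1908.47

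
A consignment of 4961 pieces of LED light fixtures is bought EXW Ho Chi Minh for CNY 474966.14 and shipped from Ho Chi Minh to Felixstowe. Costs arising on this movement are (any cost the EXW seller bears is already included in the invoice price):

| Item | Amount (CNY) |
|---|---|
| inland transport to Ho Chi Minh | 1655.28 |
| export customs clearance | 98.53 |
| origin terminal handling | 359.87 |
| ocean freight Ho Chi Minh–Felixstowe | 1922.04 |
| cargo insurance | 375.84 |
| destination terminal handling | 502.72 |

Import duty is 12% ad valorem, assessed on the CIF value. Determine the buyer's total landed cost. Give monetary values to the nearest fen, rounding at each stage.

Total landed cost: CNY 537405.74

EXW: the seller makes goods available at their premises; the buyer bears all onward costs.
CIF value = EXW price + inland to port + export clearance + origin terminal + freight + insurance = 474966.14 + 1655.28 + 98.53 + 359.87 + 1922.04 + 375.84 = 479377.70
Import duty = 479377.70 × 12% = 57525.32
Buyer bears: inland to port 1655.28 + export clearance 98.53 + origin terminal 359.87 + freight 1922.04 + insurance 375.84 + destination terminal 502.72 + duty 57525.32 = 62439.60
Landed cost = invoice 474966.14 + 62439.60 = 537405.74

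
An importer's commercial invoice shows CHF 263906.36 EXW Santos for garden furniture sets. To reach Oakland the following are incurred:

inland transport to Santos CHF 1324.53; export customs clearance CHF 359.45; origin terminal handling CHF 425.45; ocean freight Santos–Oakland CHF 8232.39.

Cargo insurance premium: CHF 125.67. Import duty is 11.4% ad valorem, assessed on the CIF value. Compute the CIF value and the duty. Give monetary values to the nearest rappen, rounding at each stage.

CIF = EXW price + pre-shipment costs + freight + insurance
CIF = 263906.36 + 1324.53 + 359.45 + 425.45 + 8232.39 + 125.67 = 274373.85
Import duty = 274373.85 × 11.4% = 31278.62

CIF value: CHF 274373.85; import duty: CHF 31278.62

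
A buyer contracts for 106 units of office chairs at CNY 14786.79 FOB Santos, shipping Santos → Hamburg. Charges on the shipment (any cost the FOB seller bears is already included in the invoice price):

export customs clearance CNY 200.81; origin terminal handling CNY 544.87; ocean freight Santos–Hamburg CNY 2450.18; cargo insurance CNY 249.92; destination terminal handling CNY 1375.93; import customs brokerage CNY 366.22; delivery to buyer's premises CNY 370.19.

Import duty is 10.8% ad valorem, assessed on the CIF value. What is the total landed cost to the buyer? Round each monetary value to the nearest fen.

Total landed cost: CNY 21487.81

FOB: the seller bears costs until goods are on board at the origin port; the buyer bears freight, insurance and all costs thereafter.
Already in the invoice (seller's account under FOB): export clearance, origin terminal — exclude.
CIF value = FOB price + freight + insurance = 14786.79 + 2450.18 + 249.92 = 17486.89
Import duty = 17486.89 × 10.8% = 1888.58
Buyer bears: freight 2450.18 + insurance 249.92 + destination terminal 1375.93 + brokerage 366.22 + delivery 370.19 + duty 1888.58 = 6701.02
Landed cost = invoice 14786.79 + 6701.02 = 21487.81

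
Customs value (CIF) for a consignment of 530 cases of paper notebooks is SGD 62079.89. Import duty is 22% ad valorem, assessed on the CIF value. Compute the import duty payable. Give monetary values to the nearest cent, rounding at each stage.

Import duty = 62079.89 × 22% = 13657.58

Import duty: SGD 13657.58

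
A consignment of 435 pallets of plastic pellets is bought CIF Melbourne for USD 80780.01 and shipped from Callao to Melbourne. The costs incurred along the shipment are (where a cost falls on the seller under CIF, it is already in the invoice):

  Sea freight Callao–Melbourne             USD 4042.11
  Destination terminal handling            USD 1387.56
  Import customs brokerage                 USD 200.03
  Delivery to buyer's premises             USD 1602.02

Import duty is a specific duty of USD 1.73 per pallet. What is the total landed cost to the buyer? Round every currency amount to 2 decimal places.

CIF: the seller pays costs through ocean freight and marine insurance to the destination port.
Already in the invoice (seller's account under CIF): freight — exclude.
The CIF price already equals the CIF value: 80780.01
Import duty = 435 × 1.73 = 752.55
Buyer bears: destination terminal 1387.56 + brokerage 200.03 + delivery 1602.02 + duty 752.55 = 3942.16
Landed cost = invoice 80780.01 + 3942.16 = 84722.17

Total landed cost: USD 84722.17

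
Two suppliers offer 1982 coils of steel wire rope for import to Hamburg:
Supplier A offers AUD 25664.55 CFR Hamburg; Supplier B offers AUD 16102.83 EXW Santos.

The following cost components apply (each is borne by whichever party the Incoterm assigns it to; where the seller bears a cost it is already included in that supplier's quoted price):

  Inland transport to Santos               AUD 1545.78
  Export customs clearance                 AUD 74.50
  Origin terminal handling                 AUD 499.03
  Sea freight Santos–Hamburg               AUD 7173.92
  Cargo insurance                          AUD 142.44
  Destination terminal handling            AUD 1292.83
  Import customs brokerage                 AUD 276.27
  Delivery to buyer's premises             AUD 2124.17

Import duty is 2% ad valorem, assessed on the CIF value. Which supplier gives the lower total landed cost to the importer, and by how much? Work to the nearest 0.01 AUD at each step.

Supplier A (CFR):
CIF value = CFR price + insurance = 25664.55 + 142.44 = 25806.99
Import duty = 25806.99 × 2% = 516.14
Buyer bears (A): 142.44 + 1292.83 + 276.27 + 2124.17 = 3835.71
Landed cost (A) = invoice 25664.55 + 3835.71 + duty 516.14 = 30016.40
Supplier B (EXW):
CIF value = EXW price + inland to port + export clearance + origin terminal + freight + insurance = 16102.83 + 1545.78 + 74.50 + 499.03 + 7173.92 + 142.44 = 25538.50
Import duty = 25538.50 × 2% = 510.77
Buyer bears (B): 1545.78 + 74.50 + 499.03 + 7173.92 + 142.44 + 1292.83 + 276.27 + 2124.17 = 13128.94
Landed cost (B) = invoice 16102.83 + 13128.94 + duty 510.77 = 29742.54
Difference = |30016.40 − 29742.54| = 273.86

Supplier B is cheaper by AUD 273.86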